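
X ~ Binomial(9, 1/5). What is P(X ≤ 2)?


P(X ≤ 2) = Σ P(X=i) for i=0..2
P(X=0) = 262144/1953125
P(X=1) = 589824/1953125
P(X=2) = 589824/1953125
Sum = 1441792/1953125

P(X ≤ 2) = 1441792/1953125 ≈ 73.82%


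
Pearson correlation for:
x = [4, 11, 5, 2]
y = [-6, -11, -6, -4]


n=4, Σx=22, Σy=-27, Σxy=-183, Σx²=166, Σy²=209
r = (4×(-183) - 22×(-27))/√((4×166 - 22²)(4×209 - (-27)²))
= -138/√(180×107) = -138/√19260 ≈ -138/138.7804 ≈ -0.9944

r ≈ -0.9944


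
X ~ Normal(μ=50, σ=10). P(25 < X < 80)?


z₁=(25-50)/10=-2.5, z₂=(80-50)/10=3.0
P = Φ(3.0) - Φ(-2.5) = 0.998650 - 0.006210 = 0.992440 ≈ 0.9924

P(25 < X < 80) ≈ 0.9924


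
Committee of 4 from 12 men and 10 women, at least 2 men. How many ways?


Count by #men:
  2M,2W: C(12,2)×C(10,2)=2970
  3M,1W: C(12,3)×C(10,1)=2200
  4M,0W: C(12,4)×C(10,0)=495
Total = 5665

5665


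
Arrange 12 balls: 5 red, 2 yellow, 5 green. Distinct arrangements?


12!/(5!×2!×5!) = 16632

16632


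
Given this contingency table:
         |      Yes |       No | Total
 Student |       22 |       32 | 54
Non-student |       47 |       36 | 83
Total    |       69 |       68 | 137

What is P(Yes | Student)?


P(Yes | Student) = 22/(22+32) = 22/54 = 11/27

P(Yes|Student) = 11/27 ≈ 40.74%


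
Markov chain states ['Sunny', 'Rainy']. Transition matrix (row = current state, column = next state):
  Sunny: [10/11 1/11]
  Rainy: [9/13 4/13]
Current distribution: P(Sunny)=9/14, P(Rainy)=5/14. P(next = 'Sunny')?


P(next=Sunny) = Σᵢ P(now=i)×P(i→Sunny)
= 9/14×10/11 + 5/14×9/13
= 45/77 + 45/182 = 1665/2002

P = 1665/2002 ≈ 0.8317


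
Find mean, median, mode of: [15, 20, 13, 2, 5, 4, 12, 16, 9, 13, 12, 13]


Sorted: [2, 4, 5, 9, 12, 12, 13, 13, 13, 15, 16, 20]
Mean = 134/12 = 67/6
Median = 25/2
Freq: {15: 1, 20: 1, 13: 3, 2: 1, 5: 1, 4: 1, 12: 2, 16: 1, 9: 1}
Mode: [13]

Mean=67/6, Median=25/2, Mode=13


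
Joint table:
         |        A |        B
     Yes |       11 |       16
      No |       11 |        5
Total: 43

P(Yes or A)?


P(Yes∨A) = P(Yes) + P(A) - P(Yes∧A)
= (27 + 22 - 11)/43 = 38/43

P = 38/43 ≈ 88.37%


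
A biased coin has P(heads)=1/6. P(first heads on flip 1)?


Geometric: P(X=1) = (1-p)^(k-1)×p = (5/6)^0×1/6 = 1/6

P(X=1) = 1/6 ≈ 16.67%


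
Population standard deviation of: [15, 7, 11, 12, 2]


Mean = 47/5
  (15-47/5)²=784/25
  (7-47/5)²=144/25
  (11-47/5)²=64/25
  (12-47/5)²=169/25
  (2-47/5)²=1369/25
Σ(x-μ)² = 506/5
σ² = (506/5)/5 = 506/25

σ = √(506/25) ≈ 4.4989


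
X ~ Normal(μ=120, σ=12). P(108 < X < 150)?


z₁=(108-120)/12=-1.0, z₂=(150-120)/12=2.5
P = Φ(2.5) - Φ(-1.0) = 0.993790 - 0.158655 = 0.835135 ≈ 0.8351

P(108 < X < 150) ≈ 0.8351


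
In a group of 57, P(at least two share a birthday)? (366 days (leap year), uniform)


P(all different) = Π(366-i)/366 for i=0..56
= 0.010010
P(match) = 1 - 0.010010 = 0.989990

P ≈ 0.9900 ≈ 99.00%


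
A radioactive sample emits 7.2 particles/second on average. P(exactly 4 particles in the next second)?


Poisson(λ=7.2): P(X=4) = e^(-λ)×λ^k/k!
= e^(-7.2) × 7.2^4 / 4!
≈ 0.0007465858084 × 2687.3856 / 24 ≈ 0.083598

P(X=4) ≈ 0.083598 ≈ 8.36%


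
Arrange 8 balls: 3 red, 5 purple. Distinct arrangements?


8!/(3!×5!) = 56

56


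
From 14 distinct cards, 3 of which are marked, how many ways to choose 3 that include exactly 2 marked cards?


Choose 2 of the 3 marked cards and 1 of the other 11 cards:
C(3,2)×C(11,1) = 3×11 = 33

33


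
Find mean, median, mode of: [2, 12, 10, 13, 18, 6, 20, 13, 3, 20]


Sorted: [2, 3, 6, 10, 12, 13, 13, 18, 20, 20]
Mean = 117/10
Median = 25/2
Freq: {2: 1, 12: 1, 10: 1, 13: 2, 18: 1, 6: 1, 20: 2, 3: 1}
Mode: [13, 20]

Mean=117/10, Median=25/2, Mode=[13, 20]


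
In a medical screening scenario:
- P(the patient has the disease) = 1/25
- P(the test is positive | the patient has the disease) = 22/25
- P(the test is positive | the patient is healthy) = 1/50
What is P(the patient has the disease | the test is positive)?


Using Bayes' theorem:
P(A|B) = P(B|A)·P(A) / P(B)

P(the test is positive) = 22/25 × 1/25 + 1/50 × 24/25
= 22/625 + 12/625 = 34/625

P(the patient has the disease|the test is positive) = (22/625) / (34/625) = 11/17

P(the patient has the disease|the test is positive) = 11/17 ≈ 64.71%


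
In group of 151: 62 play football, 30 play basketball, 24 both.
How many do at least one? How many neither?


|A∪B| = 62+30-24 = 68
Neither = 151-68 = 83

At least one: 68; Neither: 83


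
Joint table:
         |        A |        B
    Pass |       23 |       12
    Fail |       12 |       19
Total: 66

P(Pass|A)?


P(Pass|A) = 23/(23+12) = 23/35

P = 23/35 ≈ 65.71%


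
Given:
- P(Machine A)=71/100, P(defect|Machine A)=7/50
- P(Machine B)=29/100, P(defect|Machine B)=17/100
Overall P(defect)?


P(B) = Σ P(B|Aᵢ)×P(Aᵢ)
  7/50×71/100 = 497/5000
  17/100×29/100 = 493/10000
Sum = 1487/10000

P(defect) = 1487/10000 ≈ 14.87%


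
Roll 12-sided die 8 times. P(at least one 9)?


P(no 9)^8 = (11/12)^8 = 214358881/429981696
P(≥1) = 1 - 214358881/429981696 = 215622815/429981696

P = 215622815/429981696 ≈ 50.15%


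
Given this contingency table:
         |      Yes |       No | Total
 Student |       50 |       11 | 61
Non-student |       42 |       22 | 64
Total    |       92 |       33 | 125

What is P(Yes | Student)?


P(Yes | Student) = 50/(50+11) = 50/61

P(Yes|Student) = 50/61 ≈ 81.97%


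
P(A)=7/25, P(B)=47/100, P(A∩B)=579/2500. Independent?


P(A)×P(B) = 329/2500
P(A∩B) = 579/2500
Not equal → NOT independent

No, not independent


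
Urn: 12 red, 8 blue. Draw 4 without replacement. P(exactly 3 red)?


Hypergeometric: C(12,3)×C(8,1)/C(20,4)
= 220×8/4845 = 352/969

P(X=3) = 352/969 ≈ 36.33%


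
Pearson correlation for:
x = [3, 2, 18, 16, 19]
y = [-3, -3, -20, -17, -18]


n=5, Σx=58, Σy=-61, Σxy=-989, Σx²=954, Σy²=1031
r = (5×(-989) - 58×(-61))/√((5×954 - 58²)(5×1031 - (-61)²))
= -1407/√(1406×1434) = -1407/√2016204 ≈ -1407/1419.9310 ≈ -0.9909

r ≈ -0.9909


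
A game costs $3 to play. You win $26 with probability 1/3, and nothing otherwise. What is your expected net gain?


E[gain] = (26-3)×1/3 + (-3)×2/3
= 23/3 - 2 = 17/3

Expected net gain = $17/3 ≈ $5.67


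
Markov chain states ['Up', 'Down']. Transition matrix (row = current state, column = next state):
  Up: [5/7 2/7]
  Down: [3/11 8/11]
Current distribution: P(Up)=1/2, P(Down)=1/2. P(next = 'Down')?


P(next=Down) = Σᵢ P(now=i)×P(i→Down)
= 1/2×2/7 + 1/2×8/11
= 1/7 + 4/11 = 39/77

P = 39/77 ≈ 0.5065


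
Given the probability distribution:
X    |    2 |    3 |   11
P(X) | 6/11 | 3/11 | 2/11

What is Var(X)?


E[X] = 43/11
E[X²] = 293/11
Var(X) = E[X²] - (E[X])² = 293/11 - 1849/121 = 1374/121

Var(X) = 1374/121 ≈ 11.3554


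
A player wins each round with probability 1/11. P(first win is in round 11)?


Geometric: P(X=11) = (1-p)^(k-1)×p = (10/11)^10×1/11 = 10000000000/285311670611

P(X=11) = 10000000000/285311670611 ≈ 3.50%


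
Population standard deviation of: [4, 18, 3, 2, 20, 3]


Mean = 50/6 = 25/3
  (4-25/3)²=169/9
  (18-25/3)²=841/9
  (3-25/3)²=256/9
  (2-25/3)²=361/9
  (20-25/3)²=1225/9
  (3-25/3)²=256/9
Σ(x-μ)² = 1036/3
σ² = (1036/3)/6 = 518/9

σ = √(518/9) ≈ 7.5865


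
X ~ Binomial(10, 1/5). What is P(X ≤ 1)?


P(X ≤ 1) = Σ P(X=i) for i=0..1
P(X=0) = 1048576/9765625
P(X=1) = 524288/1953125
Sum = 3670016/9765625

P(X ≤ 1) = 3670016/9765625 ≈ 37.58%


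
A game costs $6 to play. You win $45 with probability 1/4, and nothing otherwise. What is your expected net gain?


E[gain] = (45-6)×1/4 + (-6)×3/4
= 39/4 - 9/2 = 21/4

Expected net gain = $21/4 ≈ $5.25


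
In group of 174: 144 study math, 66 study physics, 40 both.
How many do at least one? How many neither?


|A∪B| = 144+66-40 = 170
Neither = 174-170 = 4

At least one: 170; Neither: 4


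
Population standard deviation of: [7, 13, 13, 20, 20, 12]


Mean = 85/6
  (7-85/6)²=1849/36
  (13-85/6)²=49/36
  (13-85/6)²=49/36
  (20-85/6)²=1225/36
  (20-85/6)²=1225/36
  (12-85/6)²=169/36
Σ(x-μ)² = 761/6
σ² = (761/6)/6 = 761/36

σ = √(761/36) ≈ 4.5977


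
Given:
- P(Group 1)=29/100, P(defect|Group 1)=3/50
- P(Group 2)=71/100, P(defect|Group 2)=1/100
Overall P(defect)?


P(B) = Σ P(B|Aᵢ)×P(Aᵢ)
  3/50×29/100 = 87/5000
  1/100×71/100 = 71/10000
Sum = 49/2000

P(defect) = 49/2000 ≈ 2.45%


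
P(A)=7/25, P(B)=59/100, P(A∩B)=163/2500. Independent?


P(A)×P(B) = 413/2500
P(A∩B) = 163/2500
Not equal → NOT independent

No, not independent


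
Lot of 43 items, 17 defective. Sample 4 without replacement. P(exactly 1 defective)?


Hypergeometric: C(17,1)×C(26,3)/C(43,4)
= 17×2600/123410 = 4420/12341

P(X=1) = 4420/12341 ≈ 35.82%


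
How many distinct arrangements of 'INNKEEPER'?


Letters: 9, freq: {'I': 1, 'N': 2, 'K': 1, 'E': 3, 'P': 1, 'R': 1}
9!/(1!×2!×1!×3!×1!×1!) = 362880/12 = 30240

30240


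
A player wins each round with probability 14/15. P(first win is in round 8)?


Geometric: P(X=8) = (1-p)^(k-1)×p = (1/15)^7×14/15 = 14/2562890625

P(X=8) = 14/2562890625 ≈ 0.00%


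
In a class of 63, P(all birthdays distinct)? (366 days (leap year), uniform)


P(all different) = Π(366-i)/366 for i=0..62
= (366/366)×(365/366)×...×(304/366)
= 0.003452

P ≈ 0.0035 ≈ 0.35%


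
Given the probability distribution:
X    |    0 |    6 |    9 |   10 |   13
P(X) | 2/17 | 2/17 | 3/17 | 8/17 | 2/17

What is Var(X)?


E[X] = 145/17
E[X²] = 1453/17
Var(X) = E[X²] - (E[X])² = 1453/17 - 21025/289 = 3676/289

Var(X) = 3676/289 ≈ 12.7197


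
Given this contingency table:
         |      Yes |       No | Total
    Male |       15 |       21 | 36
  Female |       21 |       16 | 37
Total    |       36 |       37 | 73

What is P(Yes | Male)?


P(Yes | Male) = 15/(15+21) = 15/36 = 5/12

P(Yes|Male) = 5/12 ≈ 41.67%


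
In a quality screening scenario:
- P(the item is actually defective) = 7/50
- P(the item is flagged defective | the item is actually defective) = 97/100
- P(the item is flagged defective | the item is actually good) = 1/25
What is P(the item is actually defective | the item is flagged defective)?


Using Bayes' theorem:
P(A|B) = P(B|A)·P(A) / P(B)

P(the item is flagged defective) = 97/100 × 7/50 + 1/25 × 43/50
= 679/5000 + 43/1250 = 851/5000

P(the item is actually defective|the item is flagged defective) = (679/5000) / (851/5000) = 679/851

P(the item is actually defective|the item is flagged defective) = 679/851 ≈ 79.79%


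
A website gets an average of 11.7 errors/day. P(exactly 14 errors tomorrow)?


Poisson(λ=11.7): P(X=14) = e^(-λ)×λ^k/k!
= e^(-11.7) × 11.7^14 / 14!
≈ 8.293819161e-06 × 9.00745423927e+14 / 87178291200 ≈ 0.085694

P(X=14) ≈ 0.085694 ≈ 8.57%


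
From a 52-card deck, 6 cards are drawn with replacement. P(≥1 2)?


P(not a 2) = 48/52 = 12/13
P(none in 6 draws) = (12/13)^6 = 2985984/4826809
P(≥1 2) = 1 - 2985984/4826809 = 1840825/4826809

P = 1840825/4826809 ≈ 38.14%


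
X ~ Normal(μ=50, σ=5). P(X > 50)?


z = (50-50)/5 = 0.0
P(X > 50) = 1 - P(Z ≤ 0.0) = 1 - 0.5000 = 0.5000

P(X > 50) ≈ 0.5000


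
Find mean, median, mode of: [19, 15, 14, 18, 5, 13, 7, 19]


Sorted: [5, 7, 13, 14, 15, 18, 19, 19]
Mean = 110/8 = 55/4
Median = 29/2
Freq: {19: 2, 15: 1, 14: 1, 18: 1, 5: 1, 13: 1, 7: 1}
Mode: [19]

Mean=55/4, Median=29/2, Mode=19


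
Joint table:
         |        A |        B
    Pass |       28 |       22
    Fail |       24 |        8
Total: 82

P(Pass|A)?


P(Pass|A) = 28/(28+24) = 28/52 = 7/13

P = 7/13 ≈ 53.85%


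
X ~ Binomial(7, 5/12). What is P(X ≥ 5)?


P(X ≥ 5) = Σ P(X=i) for i=5..7
P(X=5) = 1071875/11943936
P(X=6) = 765625/35831808
P(X=7) = 78125/35831808
Sum = 1353125/11943936

P(X ≥ 5) = 1353125/11943936 ≈ 11.33%


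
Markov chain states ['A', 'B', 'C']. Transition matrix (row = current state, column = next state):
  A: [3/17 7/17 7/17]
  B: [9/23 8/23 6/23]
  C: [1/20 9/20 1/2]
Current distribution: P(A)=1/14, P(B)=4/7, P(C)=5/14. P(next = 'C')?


P(next=C) = Σᵢ P(now=i)×P(i→C)
= 1/14×7/17 + 4/7×6/23 + 5/14×1/2
= 1/34 + 24/161 + 5/28 = 3909/10948

P = 3909/10948 ≈ 0.3571


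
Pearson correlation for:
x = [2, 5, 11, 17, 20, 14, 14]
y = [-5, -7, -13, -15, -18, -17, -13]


n=7, Σx=83, Σy=-88, Σxy=-1223, Σx²=1231, Σy²=1250
r = (7×(-1223) - 83×(-88))/√((7×1231 - 83²)(7×1250 - (-88)²))
= -1257/√(1728×1006) = -1257/√1738368 ≈ -1257/1318.4718 ≈ -0.9534

r ≈ -0.9534


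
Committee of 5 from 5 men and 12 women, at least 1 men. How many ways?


Count by #men:
  1M,4W: C(5,1)×C(12,4)=2475
  2M,3W: C(5,2)×C(12,3)=2200
  3M,2W: C(5,3)×C(12,2)=660
  4M,1W: C(5,4)×C(12,1)=60
  5M,0W: C(5,5)×C(12,0)=1
Total = 5396

5396


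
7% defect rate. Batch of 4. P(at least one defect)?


P(all good) = (93/100)^4 = 74805201/100000000
P(≥1 defect) = 25194799/100000000

P = 25194799/100000000 ≈ 25.19%


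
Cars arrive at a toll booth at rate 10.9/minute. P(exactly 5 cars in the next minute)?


Poisson(λ=10.9): P(X=5) = e^(-λ)×λ^k/k!
= e^(-10.9) × 10.9^5 / 5!
≈ 1.8458234e-05 × 153862.39549 / 120 ≈ 0.023667

P(X=5) ≈ 0.023667 ≈ 2.37%


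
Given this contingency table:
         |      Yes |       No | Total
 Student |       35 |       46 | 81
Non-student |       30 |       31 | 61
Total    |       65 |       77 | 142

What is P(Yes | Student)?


P(Yes | Student) = 35/(35+46) = 35/81

P(Yes|Student) = 35/81 ≈ 43.21%


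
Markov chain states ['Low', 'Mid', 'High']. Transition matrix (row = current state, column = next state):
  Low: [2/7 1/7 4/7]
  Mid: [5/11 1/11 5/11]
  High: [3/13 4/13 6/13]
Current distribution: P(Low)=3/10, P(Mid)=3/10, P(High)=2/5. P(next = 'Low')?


P(next=Low) = Σᵢ P(now=i)×P(i→Low)
= 3/10×2/7 + 3/10×5/11 + 2/5×3/13
= 3/35 + 3/22 + 6/65 = 3147/10010

P = 3147/10010 ≈ 0.3144


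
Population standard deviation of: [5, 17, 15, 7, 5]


Mean = 49/5
  (5-49/5)²=576/25
  (17-49/5)²=1296/25
  (15-49/5)²=676/25
  (7-49/5)²=196/25
  (5-49/5)²=576/25
Σ(x-μ)² = 664/5
σ² = (664/5)/5 = 664/25

σ = √(664/25) ≈ 5.1536


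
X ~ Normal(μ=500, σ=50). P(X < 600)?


z = (600-500)/50 = 2.0
P(Z < 2.0) = 0.9772

P(X < 600) ≈ 0.9772


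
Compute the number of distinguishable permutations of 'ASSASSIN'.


Letters: 8, freq: {'A': 2, 'S': 4, 'I': 1, 'N': 1}
8!/(2!×4!×1!×1!) = 40320/48 = 840

840


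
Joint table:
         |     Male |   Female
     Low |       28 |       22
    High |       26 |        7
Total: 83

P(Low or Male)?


P(Low∨Male) = P(Low) + P(Male) - P(Low∧Male)
= (50 + 54 - 28)/83 = 76/83

P = 76/83 ≈ 91.57%


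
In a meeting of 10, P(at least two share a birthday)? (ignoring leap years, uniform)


P(all different) = Π(365-i)/365 for i=0..9
= 0.883052
P(match) = 1 - 0.883052 = 0.116948

P ≈ 0.1169 ≈ 11.69%


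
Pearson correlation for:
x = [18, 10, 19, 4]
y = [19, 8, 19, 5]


n=4, Σx=51, Σy=51, Σxy=803, Σx²=801, Σy²=811
r = (4×803 - 51×51)/√((4×801 - 51²)(4×811 - 51²))
= 611/√(603×643) = 611/√387729 ≈ 611/622.6789 ≈ 0.9812

r ≈ 0.9812


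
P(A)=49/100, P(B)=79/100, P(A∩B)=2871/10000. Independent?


P(A)×P(B) = 3871/10000
P(A∩B) = 2871/10000
Not equal → NOT independent

No, not independent


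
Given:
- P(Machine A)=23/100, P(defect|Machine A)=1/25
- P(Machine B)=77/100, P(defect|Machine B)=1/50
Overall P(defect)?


P(B) = Σ P(B|Aᵢ)×P(Aᵢ)
  1/25×23/100 = 23/2500
  1/50×77/100 = 77/5000
Sum = 123/5000

P(defect) = 123/5000 ≈ 2.46%


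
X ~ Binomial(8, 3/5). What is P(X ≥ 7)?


P(X ≥ 7) = Σ P(X=i) for i=7..8
P(X=7) = 34992/390625
P(X=8) = 6561/390625
Sum = 41553/390625

P(X ≥ 7) = 41553/390625 ≈ 10.64%


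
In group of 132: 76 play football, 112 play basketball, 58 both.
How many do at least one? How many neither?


|A∪B| = 76+112-58 = 130
Neither = 132-130 = 2

At least one: 130; Neither: 2


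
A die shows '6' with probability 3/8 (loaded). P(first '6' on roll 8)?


Geometric: P(X=8) = (1-p)^(k-1)×p = (5/8)^7×3/8 = 234375/16777216

P(X=8) = 234375/16777216 ≈ 1.40%


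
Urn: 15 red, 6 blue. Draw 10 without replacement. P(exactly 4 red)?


Hypergeometric: C(15,4)×C(6,6)/C(21,10)
= 1365×1/352716 = 5/1292

P(X=4) = 5/1292 ≈ 0.39%


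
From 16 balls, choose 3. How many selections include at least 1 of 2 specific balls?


Complement: C(16,3) - C(14,3) = 560 - 364 = 196

196


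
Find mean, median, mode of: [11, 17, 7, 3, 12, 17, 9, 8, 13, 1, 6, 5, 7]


Sorted: [1, 3, 5, 6, 7, 7, 8, 9, 11, 12, 13, 17, 17]
Mean = 116/13
Median = 8
Freq: {11: 1, 17: 2, 7: 2, 3: 1, 12: 1, 9: 1, 8: 1, 13: 1, 1: 1, 6: 1, 5: 1}
Mode: [7, 17]

Mean=116/13, Median=8, Mode=[7, 17]


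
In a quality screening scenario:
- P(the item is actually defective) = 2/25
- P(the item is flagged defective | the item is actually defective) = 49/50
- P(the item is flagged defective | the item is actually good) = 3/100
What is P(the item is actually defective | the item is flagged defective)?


Using Bayes' theorem:
P(A|B) = P(B|A)·P(A) / P(B)

P(the item is flagged defective) = 49/50 × 2/25 + 3/100 × 23/25
= 49/625 + 69/2500 = 53/500

P(the item is actually defective|the item is flagged defective) = (49/625) / (53/500) = 196/265

P(the item is actually defective|the item is flagged defective) = 196/265 ≈ 73.96%


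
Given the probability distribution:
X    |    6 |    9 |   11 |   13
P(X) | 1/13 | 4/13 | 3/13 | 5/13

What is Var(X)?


E[X] = 140/13
E[X²] = 1568/13
Var(X) = E[X²] - (E[X])² = 1568/13 - 19600/169 = 784/169

Var(X) = 784/169 ≈ 4.6391


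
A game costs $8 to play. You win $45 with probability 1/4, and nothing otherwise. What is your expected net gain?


E[gain] = (45-8)×1/4 + (-8)×3/4
= 37/4 - 6 = 13/4

Expected net gain = $13/4 ≈ $3.25


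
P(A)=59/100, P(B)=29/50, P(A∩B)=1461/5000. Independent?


P(A)×P(B) = 1711/5000
P(A∩B) = 1461/5000
Not equal → NOT independent

No, not independent


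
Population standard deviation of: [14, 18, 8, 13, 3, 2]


Mean = 58/6 = 29/3
  (14-29/3)²=169/9
  (18-29/3)²=625/9
  (8-29/3)²=25/9
  (13-29/3)²=100/9
  (3-29/3)²=400/9
  (2-29/3)²=529/9
Σ(x-μ)² = 616/3
σ² = (616/3)/6 = 308/9

σ = √(308/9) ≈ 5.8500


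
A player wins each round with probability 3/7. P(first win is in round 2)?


Geometric: P(X=2) = (1-p)^(k-1)×p = (4/7)^1×3/7 = 12/49

P(X=2) = 12/49 ≈ 24.49%


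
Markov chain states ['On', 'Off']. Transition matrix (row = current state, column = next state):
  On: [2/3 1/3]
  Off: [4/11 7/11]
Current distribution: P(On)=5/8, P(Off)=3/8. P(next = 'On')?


P(next=On) = Σᵢ P(now=i)×P(i→On)
= 5/8×2/3 + 3/8×4/11
= 5/12 + 3/22 = 73/132

P = 73/132 ≈ 0.5530


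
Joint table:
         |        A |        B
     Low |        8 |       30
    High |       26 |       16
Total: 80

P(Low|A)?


P(Low|A) = 8/(8+26) = 8/34 = 4/17

P = 4/17 ≈ 23.53%


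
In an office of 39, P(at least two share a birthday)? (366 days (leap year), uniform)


P(all different) = Π(366-i)/366 for i=0..38
= 0.122510
P(match) = 1 - 0.122510 = 0.877490

P ≈ 0.8775 ≈ 87.75%


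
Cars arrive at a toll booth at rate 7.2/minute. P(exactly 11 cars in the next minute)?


Poisson(λ=7.2): P(X=11) = e^(-λ)×λ^k/k!
= e^(-7.2) × 7.2^11 / 11!
≈ 0.0007465858084 × 2695612494.69 / 39916800 ≈ 0.050418

P(X=11) ≈ 0.050418 ≈ 5.04%


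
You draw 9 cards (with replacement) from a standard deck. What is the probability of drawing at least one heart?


P(not a heart) = 39/52 = 3/4
P(none in 9 draws) = (3/4)^9 = 19683/262144
P(≥1 heart) = 1 - 19683/262144 = 242461/262144

P = 242461/262144 ≈ 92.49%


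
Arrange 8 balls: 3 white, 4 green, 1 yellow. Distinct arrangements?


8!/(3!×4!×1!) = 280

280


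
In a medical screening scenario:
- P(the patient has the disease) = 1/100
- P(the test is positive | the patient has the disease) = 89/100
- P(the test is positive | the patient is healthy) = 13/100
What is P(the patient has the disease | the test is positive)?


Using Bayes' theorem:
P(A|B) = P(B|A)·P(A) / P(B)

P(the test is positive) = 89/100 × 1/100 + 13/100 × 99/100
= 89/10000 + 1287/10000 = 86/625

P(the patient has the disease|the test is positive) = (89/10000) / (86/625) = 89/1376

P(the patient has the disease|the test is positive) = 89/1376 ≈ 6.47%


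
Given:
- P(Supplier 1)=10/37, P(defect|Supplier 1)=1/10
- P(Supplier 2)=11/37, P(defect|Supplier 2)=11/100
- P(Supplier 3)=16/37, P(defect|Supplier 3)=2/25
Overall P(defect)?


P(B) = Σ P(B|Aᵢ)×P(Aᵢ)
  1/10×10/37 = 1/37
  11/100×11/37 = 121/3700
  2/25×16/37 = 32/925
Sum = 349/3700

P(defect) = 349/3700 ≈ 9.43%


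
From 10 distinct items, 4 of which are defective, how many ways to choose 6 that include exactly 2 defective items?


Choose 2 of the 4 defective items and 4 of the other 6 items:
C(4,2)×C(6,4) = 6×15 = 90

90


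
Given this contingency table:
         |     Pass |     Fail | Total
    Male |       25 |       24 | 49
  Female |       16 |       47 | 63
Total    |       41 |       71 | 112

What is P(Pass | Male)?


P(Pass | Male) = 25/(25+24) = 25/49

P(Pass|Male) = 25/49 ≈ 51.02%


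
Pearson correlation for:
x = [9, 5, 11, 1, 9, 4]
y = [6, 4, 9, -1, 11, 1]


n=6, Σx=39, Σy=30, Σxy=275, Σx²=325, Σy²=256
r = (6×275 - 39×30)/√((6×325 - 39²)(6×256 - 30²))
= 480/√(429×636) = 480/√272844 ≈ 480/522.3447 ≈ 0.9189

r ≈ 0.9189


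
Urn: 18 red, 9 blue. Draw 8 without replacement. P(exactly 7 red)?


Hypergeometric: C(18,7)×C(9,1)/C(27,8)
= 31824×9/2220075 = 816/6325

P(X=7) = 816/6325 ≈ 12.90%


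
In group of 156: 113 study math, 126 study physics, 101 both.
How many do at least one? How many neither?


|A∪B| = 113+126-101 = 138
Neither = 156-138 = 18

At least one: 138; Neither: 18


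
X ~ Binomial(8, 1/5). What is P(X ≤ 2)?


P(X ≤ 2) = Σ P(X=i) for i=0..2
P(X=0) = 65536/390625
P(X=1) = 131072/390625
P(X=2) = 114688/390625
Sum = 311296/390625

P(X ≤ 2) = 311296/390625 ≈ 79.69%


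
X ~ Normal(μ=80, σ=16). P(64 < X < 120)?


z₁=(64-80)/16=-1.0, z₂=(120-80)/16=2.5
P = Φ(2.5) - Φ(-1.0) = 0.993790 - 0.158655 = 0.835135 ≈ 0.8351

P(64 < X < 120) ≈ 0.8351


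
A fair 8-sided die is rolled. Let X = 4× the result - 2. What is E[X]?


E[die] = (1+8)/2 = 9/2
E[X] = 4×9/2 - 2 = 16

E[X] = 16


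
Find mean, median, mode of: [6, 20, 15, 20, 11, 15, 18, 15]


Sorted: [6, 11, 15, 15, 15, 18, 20, 20]
Mean = 120/8 = 15
Median = 15
Freq: {6: 1, 20: 2, 15: 3, 11: 1, 18: 1}
Mode: [15]

Mean=15, Median=15, Mode=15


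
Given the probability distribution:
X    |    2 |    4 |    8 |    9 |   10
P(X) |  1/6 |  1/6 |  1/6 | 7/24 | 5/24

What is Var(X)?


E[X] = 169/24
E[X²] = 1403/24
Var(X) = E[X²] - (E[X])² = 1403/24 - 28561/576 = 5111/576

Var(X) = 5111/576 ≈ 8.8733


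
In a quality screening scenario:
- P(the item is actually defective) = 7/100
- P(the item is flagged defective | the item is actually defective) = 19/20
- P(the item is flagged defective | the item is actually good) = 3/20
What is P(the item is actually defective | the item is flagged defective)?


Using Bayes' theorem:
P(A|B) = P(B|A)·P(A) / P(B)

P(the item is flagged defective) = 19/20 × 7/100 + 3/20 × 93/100
= 133/2000 + 279/2000 = 103/500

P(the item is actually defective|the item is flagged defective) = (133/2000) / (103/500) = 133/412

P(the item is actually defective|the item is flagged defective) = 133/412 ≈ 32.28%


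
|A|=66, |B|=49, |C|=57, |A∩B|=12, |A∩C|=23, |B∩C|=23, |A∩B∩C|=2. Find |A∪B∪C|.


|A∪B∪C| = 66+49+57-12-23-23+2 = 116

|A∪B∪C| = 116


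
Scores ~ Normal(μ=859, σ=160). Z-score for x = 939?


z = (x - μ)/σ = (939 - 859)/160 = 0.5

z = 0.5


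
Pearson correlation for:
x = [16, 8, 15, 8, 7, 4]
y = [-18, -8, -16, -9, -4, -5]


n=6, Σx=58, Σy=-60, Σxy=-712, Σx²=674, Σy²=766
r = (6×(-712) - 58×(-60))/√((6×674 - 58²)(6×766 - (-60)²))
= -792/√(680×996) = -792/√677280 ≈ -792/822.9702 ≈ -0.9624

r ≈ -0.9624


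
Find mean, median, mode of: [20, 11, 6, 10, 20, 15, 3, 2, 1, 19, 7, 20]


Sorted: [1, 2, 3, 6, 7, 10, 11, 15, 19, 20, 20, 20]
Mean = 134/12 = 67/6
Median = 21/2
Freq: {20: 3, 11: 1, 6: 1, 10: 1, 15: 1, 3: 1, 2: 1, 1: 1, 19: 1, 7: 1}
Mode: [20]

Mean=67/6, Median=21/2, Mode=20


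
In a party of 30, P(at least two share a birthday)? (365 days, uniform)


P(all different) = Π(365-i)/365 for i=0..29
= 0.293684
P(match) = 1 - 0.293684 = 0.706316

P ≈ 0.7063 ≈ 70.63%


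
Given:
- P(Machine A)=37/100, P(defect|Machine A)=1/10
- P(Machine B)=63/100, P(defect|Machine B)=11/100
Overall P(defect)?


P(B) = Σ P(B|Aᵢ)×P(Aᵢ)
  1/10×37/100 = 37/1000
  11/100×63/100 = 693/10000
Sum = 1063/10000

P(defect) = 1063/10000 ≈ 10.63%


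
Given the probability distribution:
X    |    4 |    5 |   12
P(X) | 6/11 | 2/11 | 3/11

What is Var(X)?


E[X] = 70/11
E[X²] = 578/11
Var(X) = E[X²] - (E[X])² = 578/11 - 4900/121 = 1458/121

Var(X) = 1458/121 ≈ 12.0496


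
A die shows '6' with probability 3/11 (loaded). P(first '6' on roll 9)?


Geometric: P(X=9) = (1-p)^(k-1)×p = (8/11)^8×3/11 = 50331648/2357947691

P(X=9) = 50331648/2357947691 ≈ 2.13%


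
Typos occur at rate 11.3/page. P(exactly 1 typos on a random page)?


Poisson(λ=11.3): P(X=1) = e^(-λ)×λ^k/k!
= e^(-11.3) × 11.3^1 / 1!
≈ 1.237292426e-05 × 11.3 / 1 ≈ 0.000140

P(X=1) ≈ 0.000140 ≈ 0.01%


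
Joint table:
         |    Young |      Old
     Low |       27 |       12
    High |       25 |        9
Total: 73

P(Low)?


P(Low) = (27+12)/73 = 39/73

P(Low) = 39/73 ≈ 53.42%


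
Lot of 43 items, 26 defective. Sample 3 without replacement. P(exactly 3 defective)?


Hypergeometric: C(26,3)×C(17,0)/C(43,3)
= 2600×1/12341 = 2600/12341

P(X=3) = 2600/12341 ≈ 21.07%


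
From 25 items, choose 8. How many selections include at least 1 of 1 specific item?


Complement: C(25,8) - C(24,8) = 1081575 - 735471 = 346104

346104


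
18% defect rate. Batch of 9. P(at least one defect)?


P(all good) = (41/50)^9 = 327381934393961/1953125000000000
P(≥1 defect) = 1625743065606039/1953125000000000

P = 1625743065606039/1953125000000000 ≈ 83.24%


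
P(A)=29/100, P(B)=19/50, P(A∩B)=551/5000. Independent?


P(A)×P(B) = 551/5000
P(A∩B) = 551/5000
Equal ✓ → Independent

Yes, independent


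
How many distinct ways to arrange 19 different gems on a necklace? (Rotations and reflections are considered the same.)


Free circular arrangements: rotations and reflections both identified.
(n-1)!/2 = 18!/2 = 6402373705728000/2 = 3201186852864000

3201186852864000


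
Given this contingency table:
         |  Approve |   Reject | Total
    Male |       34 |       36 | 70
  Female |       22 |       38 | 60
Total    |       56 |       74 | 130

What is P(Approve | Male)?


P(Approve | Male) = 34/(34+36) = 34/70 = 17/35

P(Approve|Male) = 17/35 ≈ 48.57%


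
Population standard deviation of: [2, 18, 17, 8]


Mean = 45/4
  (2-45/4)²=1369/16
  (18-45/4)²=729/16
  (17-45/4)²=529/16
  (8-45/4)²=169/16
Σ(x-μ)² = 699/4
σ² = (699/4)/4 = 699/16

σ = √(699/16) ≈ 6.6097


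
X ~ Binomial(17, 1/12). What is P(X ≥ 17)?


P(X ≥ 17) = Σ P(X=i) for i=17..17
P(X=17) = 1/2218611106740436992
Sum = 1/2218611106740436992

P(X ≥ 17) = 1/2218611106740436992 ≈ 0.00%


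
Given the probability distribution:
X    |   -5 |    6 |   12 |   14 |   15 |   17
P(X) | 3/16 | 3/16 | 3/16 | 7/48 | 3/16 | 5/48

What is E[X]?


E[X] = Σ x·P(X=x)
= (-5)×(3/16) + (6)×(3/16) + (12)×(3/16) + (14)×(7/48) + (15)×(3/16) + (17)×(5/48)
= 145/16

E[X] = 145/16


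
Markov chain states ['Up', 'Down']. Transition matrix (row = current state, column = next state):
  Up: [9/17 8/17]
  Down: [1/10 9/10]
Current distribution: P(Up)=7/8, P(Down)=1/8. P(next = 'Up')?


P(next=Up) = Σᵢ P(now=i)×P(i→Up)
= 7/8×9/17 + 1/8×1/10
= 63/136 + 1/80 = 647/1360

P = 647/1360 ≈ 0.4757


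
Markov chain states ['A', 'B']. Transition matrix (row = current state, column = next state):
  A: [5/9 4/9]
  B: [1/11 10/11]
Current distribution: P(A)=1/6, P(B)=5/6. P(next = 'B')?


P(next=B) = Σᵢ P(now=i)×P(i→B)
= 1/6×4/9 + 5/6×10/11
= 2/27 + 25/33 = 247/297

P = 247/297 ≈ 0.8316


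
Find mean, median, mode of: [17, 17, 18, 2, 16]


Sorted: [2, 16, 17, 17, 18]
Mean = 70/5 = 14
Median = 17
Freq: {17: 2, 18: 1, 2: 1, 16: 1}
Mode: [17]

Mean=14, Median=17, Mode=17


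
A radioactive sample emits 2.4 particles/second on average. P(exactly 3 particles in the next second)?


Poisson(λ=2.4): P(X=3) = e^(-λ)×λ^k/k!
= e^(-2.4) × 2.4^3 / 3!
≈ 0.09071795329 × 13.824 / 6 ≈ 0.209014

P(X=3) ≈ 0.209014 ≈ 20.90%


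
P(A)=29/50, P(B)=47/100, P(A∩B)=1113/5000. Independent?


P(A)×P(B) = 1363/5000
P(A∩B) = 1113/5000
Not equal → NOT independent

No, not independent


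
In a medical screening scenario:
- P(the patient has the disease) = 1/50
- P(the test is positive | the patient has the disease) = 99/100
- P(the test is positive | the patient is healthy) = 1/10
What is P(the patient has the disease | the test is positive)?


Using Bayes' theorem:
P(A|B) = P(B|A)·P(A) / P(B)

P(the test is positive) = 99/100 × 1/50 + 1/10 × 49/50
= 99/5000 + 49/500 = 589/5000

P(the patient has the disease|the test is positive) = (99/5000) / (589/5000) = 99/589

P(the patient has the disease|the test is positive) = 99/589 ≈ 16.81%


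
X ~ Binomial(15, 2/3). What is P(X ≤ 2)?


P(X ≤ 2) = Σ P(X=i) for i=0..2
P(X=0) = 1/14348907
P(X=1) = 10/4782969
P(X=2) = 140/4782969
Sum = 451/14348907

P(X ≤ 2) = 451/14348907 ≈ 0.00%


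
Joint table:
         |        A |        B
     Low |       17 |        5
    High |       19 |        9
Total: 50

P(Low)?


P(Low) = (17+5)/50 = 22/50 = 11/25

P(Low) = 11/25 ≈ 44.00%


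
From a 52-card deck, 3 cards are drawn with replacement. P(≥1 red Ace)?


P(not a red Ace) = 50/52 = 25/26
P(none in 3 draws) = (25/26)^3 = 15625/17576
P(≥1 red Ace) = 1 - 15625/17576 = 1951/17576

P = 1951/17576 ≈ 11.10%


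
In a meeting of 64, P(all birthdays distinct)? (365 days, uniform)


P(all different) = Π(365-i)/365 for i=0..63
= (365/365)×(364/365)×...×(302/365)
= 0.002810

P ≈ 0.0028 ≈ 0.28%


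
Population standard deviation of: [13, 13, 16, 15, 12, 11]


Mean = 80/6 = 40/3
  (13-40/3)²=1/9
  (13-40/3)²=1/9
  (16-40/3)²=64/9
  (15-40/3)²=25/9
  (12-40/3)²=16/9
  (11-40/3)²=49/9
Σ(x-μ)² = 52/3
σ² = (52/3)/6 = 26/9

σ = √(26/9) ≈ 1.6997


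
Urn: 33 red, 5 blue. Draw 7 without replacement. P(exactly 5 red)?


Hypergeometric: C(33,5)×C(5,2)/C(38,7)
= 237336×10/12620256 = 4495/23902

P(X=5) = 4495/23902 ≈ 18.81%


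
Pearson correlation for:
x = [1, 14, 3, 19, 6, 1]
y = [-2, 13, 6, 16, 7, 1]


n=6, Σx=44, Σy=41, Σxy=545, Σx²=604, Σy²=515
r = (6×545 - 44×41)/√((6×604 - 44²)(6×515 - 41²))
= 1466/√(1688×1409) = 1466/√2378392 ≈ 1466/1542.2036 ≈ 0.9506

r ≈ 0.9506


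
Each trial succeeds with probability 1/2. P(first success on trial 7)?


Geometric: P(X=7) = (1-p)^(k-1)×p = (1/2)^6×1/2 = 1/128

P(X=7) = 1/128 ≈ 0.78%


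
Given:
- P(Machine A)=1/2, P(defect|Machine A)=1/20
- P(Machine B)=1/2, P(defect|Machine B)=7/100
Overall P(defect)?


P(B) = Σ P(B|Aᵢ)×P(Aᵢ)
  1/20×1/2 = 1/40
  7/100×1/2 = 7/200
Sum = 3/50

P(defect) = 3/50 ≈ 6.00%


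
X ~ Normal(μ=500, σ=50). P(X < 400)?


z = (400-500)/50 = -2.0
P(Z < -2.0) = 0.0228

P(X < 400) ≈ 0.0228


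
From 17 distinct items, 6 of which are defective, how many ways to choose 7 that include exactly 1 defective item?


Choose 1 of the 6 defective items and 6 of the other 11 items:
C(6,1)×C(11,6) = 6×462 = 2772

2772


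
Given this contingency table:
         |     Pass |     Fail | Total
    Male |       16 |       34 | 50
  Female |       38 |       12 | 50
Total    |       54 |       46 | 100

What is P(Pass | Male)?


P(Pass | Male) = 16/(16+34) = 16/50 = 8/25

P(Pass|Male) = 8/25 ≈ 32.00%


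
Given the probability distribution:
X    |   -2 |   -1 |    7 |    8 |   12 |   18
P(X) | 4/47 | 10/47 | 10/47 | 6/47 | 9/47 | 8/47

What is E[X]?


E[X] = Σ x·P(X=x)
= (-2)×(4/47) + (-1)×(10/47) + (7)×(10/47) + (8)×(6/47) + (12)×(9/47) + (18)×(8/47)
= 352/47

E[X] = 352/47


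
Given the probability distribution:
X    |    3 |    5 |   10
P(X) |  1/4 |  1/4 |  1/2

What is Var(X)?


E[X] = 7
E[X²] = 117/2
Var(X) = E[X²] - (E[X])² = 117/2 - 49 = 19/2

Var(X) = 19/2 ≈ 9.5000


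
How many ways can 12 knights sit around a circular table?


Circular arrangements of 12 distinct objects: fix one position to break rotational symmetry.
(n-1)! = 11! = 39916800

39916800


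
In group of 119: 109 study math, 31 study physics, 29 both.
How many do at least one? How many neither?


|A∪B| = 109+31-29 = 111
Neither = 119-111 = 8

At least one: 111; Neither: 8


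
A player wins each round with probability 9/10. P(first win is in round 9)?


Geometric: P(X=9) = (1-p)^(k-1)×p = (1/10)^8×9/10 = 9/1000000000

P(X=9) = 9/1000000000 ≈ 0.00%


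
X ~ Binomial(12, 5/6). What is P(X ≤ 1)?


P(X ≤ 1) = Σ P(X=i) for i=0..1
P(X=0) = 1/2176782336
P(X=1) = 5/181398528
Sum = 61/2176782336

P(X ≤ 1) = 61/2176782336 ≈ 0.00%


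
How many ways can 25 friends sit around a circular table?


Circular arrangements of 25 distinct objects: fix one position to break rotational symmetry.
(n-1)! = 24! = 620448401733239439360000

620448401733239439360000


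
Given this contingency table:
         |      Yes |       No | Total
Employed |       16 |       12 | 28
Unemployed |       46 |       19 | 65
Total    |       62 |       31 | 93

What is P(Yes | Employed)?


P(Yes | Employed) = 16/(16+12) = 16/28 = 4/7

P(Yes|Employed) = 4/7 ≈ 57.14%


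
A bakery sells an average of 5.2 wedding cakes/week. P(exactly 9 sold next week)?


Poisson(λ=5.2): P(X=9) = e^(-λ)×λ^k/k!
= e^(-5.2) × 5.2^9 / 9!
≈ 0.005516564421 × 2779905.88364 / 362880 ≈ 0.042261

P(X=9) ≈ 0.042261 ≈ 4.23%


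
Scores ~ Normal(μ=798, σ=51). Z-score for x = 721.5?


z = (x - μ)/σ = (721.5 - 798)/51 = -1.5

z = -1.5


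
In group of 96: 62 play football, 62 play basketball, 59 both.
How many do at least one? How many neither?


|A∪B| = 62+62-59 = 65
Neither = 96-65 = 31

At least one: 65; Neither: 31


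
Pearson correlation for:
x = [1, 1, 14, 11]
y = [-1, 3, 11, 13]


n=4, Σx=27, Σy=26, Σxy=299, Σx²=319, Σy²=300
r = (4×299 - 27×26)/√((4×319 - 27²)(4×300 - 26²))
= 494/√(547×524) = 494/√286628 ≈ 494/535.3765 ≈ 0.9227

r ≈ 0.9227


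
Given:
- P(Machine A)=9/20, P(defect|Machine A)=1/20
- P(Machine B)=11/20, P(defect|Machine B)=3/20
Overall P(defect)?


P(B) = Σ P(B|Aᵢ)×P(Aᵢ)
  1/20×9/20 = 9/400
  3/20×11/20 = 33/400
Sum = 21/200

P(defect) = 21/200 ≈ 10.50%


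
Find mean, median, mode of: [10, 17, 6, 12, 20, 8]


Sorted: [6, 8, 10, 12, 17, 20]
Mean = 73/6
Median = 11
Freq: {10: 1, 17: 1, 6: 1, 12: 1, 20: 1, 8: 1}
Mode: No mode

Mean=73/6, Median=11, Mode=No mode


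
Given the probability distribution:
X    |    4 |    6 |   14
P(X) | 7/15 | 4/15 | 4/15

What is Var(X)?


E[X] = 36/5
E[X²] = 208/3
Var(X) = E[X²] - (E[X])² = 208/3 - 1296/25 = 1312/75

Var(X) = 1312/75 ≈ 17.4933


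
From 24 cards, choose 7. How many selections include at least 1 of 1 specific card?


Complement: C(24,7) - C(23,7) = 346104 - 245157 = 100947

100947


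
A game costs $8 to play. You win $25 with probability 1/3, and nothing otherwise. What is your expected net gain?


E[gain] = (25-8)×1/3 + (-8)×2/3
= 17/3 - 16/3 = 1/3

Expected net gain = $1/3 ≈ $0.33


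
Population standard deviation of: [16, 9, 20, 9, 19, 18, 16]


Mean = 107/7
  (16-107/7)²=25/49
  (9-107/7)²=1936/49
  (20-107/7)²=1089/49
  (9-107/7)²=1936/49
  (19-107/7)²=676/49
  (18-107/7)²=361/49
  (16-107/7)²=25/49
Σ(x-μ)² = 864/7
σ² = (864/7)/7 = 864/49

σ = √(864/49) ≈ 4.1991


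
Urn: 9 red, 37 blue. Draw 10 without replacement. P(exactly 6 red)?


Hypergeometric: C(9,6)×C(37,4)/C(46,10)
= 84×66045/4076350421 = 149940/110171633

P(X=6) = 149940/110171633 ≈ 0.14%


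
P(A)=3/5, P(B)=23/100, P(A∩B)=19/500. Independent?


P(A)×P(B) = 69/500
P(A∩B) = 19/500
Not equal → NOT independent

No, not independent


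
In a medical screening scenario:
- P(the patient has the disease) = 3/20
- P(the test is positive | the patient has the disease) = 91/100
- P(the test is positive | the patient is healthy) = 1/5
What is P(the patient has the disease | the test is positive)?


Using Bayes' theorem:
P(A|B) = P(B|A)·P(A) / P(B)

P(the test is positive) = 91/100 × 3/20 + 1/5 × 17/20
= 273/2000 + 17/100 = 613/2000

P(the patient has the disease|the test is positive) = (273/2000) / (613/2000) = 273/613

P(the patient has the disease|the test is positive) = 273/613 ≈ 44.54%


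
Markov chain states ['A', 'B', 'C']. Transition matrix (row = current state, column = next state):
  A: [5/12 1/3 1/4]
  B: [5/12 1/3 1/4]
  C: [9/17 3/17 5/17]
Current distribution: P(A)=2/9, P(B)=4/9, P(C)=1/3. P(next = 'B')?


P(next=B) = Σᵢ P(now=i)×P(i→B)
= 2/9×1/3 + 4/9×1/3 + 1/3×3/17
= 2/27 + 4/27 + 1/17 = 43/153

P = 43/153 ≈ 0.2810


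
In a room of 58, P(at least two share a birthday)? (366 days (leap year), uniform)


P(all different) = Π(366-i)/366 for i=0..57
= 0.008451
P(match) = 1 - 0.008451 = 0.991549

P ≈ 0.9915 ≈ 99.15%


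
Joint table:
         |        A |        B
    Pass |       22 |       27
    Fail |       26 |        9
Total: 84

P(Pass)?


P(Pass) = (22+27)/84 = 49/84 = 7/12

P(Pass) = 7/12 ≈ 58.33%


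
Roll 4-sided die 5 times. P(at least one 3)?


P(no 3)^5 = (3/4)^5 = 243/1024
P(≥1) = 1 - 243/1024 = 781/1024

P = 781/1024 ≈ 76.27%


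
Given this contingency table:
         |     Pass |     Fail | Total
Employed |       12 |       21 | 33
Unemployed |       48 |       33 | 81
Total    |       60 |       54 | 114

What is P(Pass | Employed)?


P(Pass | Employed) = 12/(12+21) = 12/33 = 4/11

P(Pass|Employed) = 4/11 ≈ 36.36%


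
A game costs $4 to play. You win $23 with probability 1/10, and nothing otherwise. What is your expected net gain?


E[gain] = (23-4)×1/10 + (-4)×9/10
= 19/10 - 18/5 = -17/10

Expected net gain = $-17/10 ≈ $-1.70


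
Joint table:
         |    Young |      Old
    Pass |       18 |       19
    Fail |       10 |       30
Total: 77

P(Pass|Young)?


P(Pass|Young) = 18/(18+10) = 18/28 = 9/14

P = 9/14 ≈ 64.29%


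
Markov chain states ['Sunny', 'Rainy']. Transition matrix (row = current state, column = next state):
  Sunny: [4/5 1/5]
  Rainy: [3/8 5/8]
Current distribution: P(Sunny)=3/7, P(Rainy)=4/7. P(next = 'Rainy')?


P(next=Rainy) = Σᵢ P(now=i)×P(i→Rainy)
= 3/7×1/5 + 4/7×5/8
= 3/35 + 5/14 = 31/70

P = 31/70 ≈ 0.4429


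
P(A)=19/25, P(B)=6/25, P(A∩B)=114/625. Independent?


P(A)×P(B) = 114/625
P(A∩B) = 114/625
Equal ✓ → Independent

Yes, independent


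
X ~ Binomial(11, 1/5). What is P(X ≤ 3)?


P(X ≤ 3) = Σ P(X=i) for i=0..3
P(X=0) = 4194304/48828125
P(X=1) = 11534336/48828125
P(X=2) = 2883584/9765625
P(X=3) = 2162688/9765625
Sum = 65536/78125

P(X ≤ 3) = 65536/78125 ≈ 83.89%
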